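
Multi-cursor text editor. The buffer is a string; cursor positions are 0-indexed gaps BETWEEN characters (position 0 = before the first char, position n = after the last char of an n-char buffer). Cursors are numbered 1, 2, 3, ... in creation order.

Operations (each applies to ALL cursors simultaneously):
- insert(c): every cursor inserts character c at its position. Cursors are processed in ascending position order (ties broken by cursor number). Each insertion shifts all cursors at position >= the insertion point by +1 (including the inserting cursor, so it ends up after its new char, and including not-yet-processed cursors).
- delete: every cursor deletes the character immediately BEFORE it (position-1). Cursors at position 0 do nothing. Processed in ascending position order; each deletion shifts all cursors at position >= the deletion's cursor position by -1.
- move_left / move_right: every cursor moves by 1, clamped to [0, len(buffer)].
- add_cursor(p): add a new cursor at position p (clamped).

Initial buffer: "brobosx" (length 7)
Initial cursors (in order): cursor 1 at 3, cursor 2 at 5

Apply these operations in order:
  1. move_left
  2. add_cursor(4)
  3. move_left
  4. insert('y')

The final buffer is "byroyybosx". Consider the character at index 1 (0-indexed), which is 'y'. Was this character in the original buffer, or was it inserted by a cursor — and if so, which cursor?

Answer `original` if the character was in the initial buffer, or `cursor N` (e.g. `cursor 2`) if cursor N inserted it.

Answer: cursor 1

Derivation:
After op 1 (move_left): buffer="brobosx" (len 7), cursors c1@2 c2@4, authorship .......
After op 2 (add_cursor(4)): buffer="brobosx" (len 7), cursors c1@2 c2@4 c3@4, authorship .......
After op 3 (move_left): buffer="brobosx" (len 7), cursors c1@1 c2@3 c3@3, authorship .......
After op 4 (insert('y')): buffer="byroyybosx" (len 10), cursors c1@2 c2@6 c3@6, authorship .1..23....
Authorship (.=original, N=cursor N): . 1 . . 2 3 . . . .
Index 1: author = 1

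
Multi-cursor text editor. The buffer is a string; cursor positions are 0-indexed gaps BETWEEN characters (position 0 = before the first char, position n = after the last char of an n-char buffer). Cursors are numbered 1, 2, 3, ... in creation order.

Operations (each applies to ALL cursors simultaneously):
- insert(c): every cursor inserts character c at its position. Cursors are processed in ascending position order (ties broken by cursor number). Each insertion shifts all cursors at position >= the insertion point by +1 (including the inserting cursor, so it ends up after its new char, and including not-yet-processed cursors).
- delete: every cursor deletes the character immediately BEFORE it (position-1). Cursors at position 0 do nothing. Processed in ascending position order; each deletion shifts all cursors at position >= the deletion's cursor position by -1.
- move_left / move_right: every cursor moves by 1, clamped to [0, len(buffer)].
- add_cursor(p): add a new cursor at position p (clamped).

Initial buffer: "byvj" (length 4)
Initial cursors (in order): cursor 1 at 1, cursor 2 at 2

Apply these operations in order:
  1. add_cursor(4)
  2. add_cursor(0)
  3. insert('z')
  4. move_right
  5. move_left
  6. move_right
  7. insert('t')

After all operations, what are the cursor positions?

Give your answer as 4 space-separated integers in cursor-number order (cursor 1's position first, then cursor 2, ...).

After op 1 (add_cursor(4)): buffer="byvj" (len 4), cursors c1@1 c2@2 c3@4, authorship ....
After op 2 (add_cursor(0)): buffer="byvj" (len 4), cursors c4@0 c1@1 c2@2 c3@4, authorship ....
After op 3 (insert('z')): buffer="zbzyzvjz" (len 8), cursors c4@1 c1@3 c2@5 c3@8, authorship 4.1.2..3
After op 4 (move_right): buffer="zbzyzvjz" (len 8), cursors c4@2 c1@4 c2@6 c3@8, authorship 4.1.2..3
After op 5 (move_left): buffer="zbzyzvjz" (len 8), cursors c4@1 c1@3 c2@5 c3@7, authorship 4.1.2..3
After op 6 (move_right): buffer="zbzyzvjz" (len 8), cursors c4@2 c1@4 c2@6 c3@8, authorship 4.1.2..3
After op 7 (insert('t')): buffer="zbtzytzvtjzt" (len 12), cursors c4@3 c1@6 c2@9 c3@12, authorship 4.41.12.2.33

Answer: 6 9 12 3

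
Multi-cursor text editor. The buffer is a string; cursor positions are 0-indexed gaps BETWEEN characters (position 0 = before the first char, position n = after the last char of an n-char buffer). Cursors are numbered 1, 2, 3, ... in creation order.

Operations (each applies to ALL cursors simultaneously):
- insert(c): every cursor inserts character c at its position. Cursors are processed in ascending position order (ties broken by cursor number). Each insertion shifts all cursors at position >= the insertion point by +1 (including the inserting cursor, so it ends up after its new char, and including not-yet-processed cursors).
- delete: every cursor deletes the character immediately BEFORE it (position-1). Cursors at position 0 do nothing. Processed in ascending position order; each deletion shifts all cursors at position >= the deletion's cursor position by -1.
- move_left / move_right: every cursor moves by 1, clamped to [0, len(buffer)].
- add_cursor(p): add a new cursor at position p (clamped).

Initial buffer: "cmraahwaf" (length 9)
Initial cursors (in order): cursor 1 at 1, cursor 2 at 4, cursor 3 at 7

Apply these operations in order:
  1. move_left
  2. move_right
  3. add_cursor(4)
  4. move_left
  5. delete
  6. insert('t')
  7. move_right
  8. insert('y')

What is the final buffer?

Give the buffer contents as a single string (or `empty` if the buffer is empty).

After op 1 (move_left): buffer="cmraahwaf" (len 9), cursors c1@0 c2@3 c3@6, authorship .........
After op 2 (move_right): buffer="cmraahwaf" (len 9), cursors c1@1 c2@4 c3@7, authorship .........
After op 3 (add_cursor(4)): buffer="cmraahwaf" (len 9), cursors c1@1 c2@4 c4@4 c3@7, authorship .........
After op 4 (move_left): buffer="cmraahwaf" (len 9), cursors c1@0 c2@3 c4@3 c3@6, authorship .........
After op 5 (delete): buffer="caawaf" (len 6), cursors c1@0 c2@1 c4@1 c3@3, authorship ......
After op 6 (insert('t')): buffer="tcttaatwaf" (len 10), cursors c1@1 c2@4 c4@4 c3@7, authorship 1.24..3...
After op 7 (move_right): buffer="tcttaatwaf" (len 10), cursors c1@2 c2@5 c4@5 c3@8, authorship 1.24..3...
After op 8 (insert('y')): buffer="tcyttayyatwyaf" (len 14), cursors c1@3 c2@8 c4@8 c3@12, authorship 1.124.24.3.3..

Answer: tcyttayyatwyaf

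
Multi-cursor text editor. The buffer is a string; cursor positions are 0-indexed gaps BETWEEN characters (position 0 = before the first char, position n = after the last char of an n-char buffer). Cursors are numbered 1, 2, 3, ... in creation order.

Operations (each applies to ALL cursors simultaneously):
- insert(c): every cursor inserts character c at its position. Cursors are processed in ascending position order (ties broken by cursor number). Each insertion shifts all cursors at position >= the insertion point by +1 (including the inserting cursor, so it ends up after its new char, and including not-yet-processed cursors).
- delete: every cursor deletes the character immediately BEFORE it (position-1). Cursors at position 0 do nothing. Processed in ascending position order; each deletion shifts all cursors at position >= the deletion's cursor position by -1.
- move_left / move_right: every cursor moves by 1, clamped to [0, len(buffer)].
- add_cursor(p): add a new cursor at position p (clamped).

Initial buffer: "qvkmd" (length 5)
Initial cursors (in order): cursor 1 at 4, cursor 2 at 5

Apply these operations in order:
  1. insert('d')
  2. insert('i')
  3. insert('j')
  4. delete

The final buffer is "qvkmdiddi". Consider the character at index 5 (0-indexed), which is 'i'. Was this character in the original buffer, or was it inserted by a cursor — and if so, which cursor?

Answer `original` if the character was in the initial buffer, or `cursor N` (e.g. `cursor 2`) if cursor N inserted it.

After op 1 (insert('d')): buffer="qvkmddd" (len 7), cursors c1@5 c2@7, authorship ....1.2
After op 2 (insert('i')): buffer="qvkmdiddi" (len 9), cursors c1@6 c2@9, authorship ....11.22
After op 3 (insert('j')): buffer="qvkmdijddij" (len 11), cursors c1@7 c2@11, authorship ....111.222
After op 4 (delete): buffer="qvkmdiddi" (len 9), cursors c1@6 c2@9, authorship ....11.22
Authorship (.=original, N=cursor N): . . . . 1 1 . 2 2
Index 5: author = 1

Answer: cursor 1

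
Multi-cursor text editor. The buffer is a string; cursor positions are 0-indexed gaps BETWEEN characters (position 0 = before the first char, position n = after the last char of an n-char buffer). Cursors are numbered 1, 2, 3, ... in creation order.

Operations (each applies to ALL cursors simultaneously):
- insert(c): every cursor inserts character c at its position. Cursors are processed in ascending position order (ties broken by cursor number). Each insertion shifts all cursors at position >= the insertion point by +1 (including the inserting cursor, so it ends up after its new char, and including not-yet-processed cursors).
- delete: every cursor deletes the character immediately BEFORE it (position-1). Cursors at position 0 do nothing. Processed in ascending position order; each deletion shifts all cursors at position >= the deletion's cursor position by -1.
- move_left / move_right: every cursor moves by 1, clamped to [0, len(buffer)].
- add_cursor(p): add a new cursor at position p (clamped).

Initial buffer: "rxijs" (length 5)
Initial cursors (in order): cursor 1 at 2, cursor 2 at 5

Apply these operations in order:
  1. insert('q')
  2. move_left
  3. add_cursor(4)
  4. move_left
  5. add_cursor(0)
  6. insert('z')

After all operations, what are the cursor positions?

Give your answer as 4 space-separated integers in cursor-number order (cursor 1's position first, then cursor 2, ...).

Answer: 3 9 6 1

Derivation:
After op 1 (insert('q')): buffer="rxqijsq" (len 7), cursors c1@3 c2@7, authorship ..1...2
After op 2 (move_left): buffer="rxqijsq" (len 7), cursors c1@2 c2@6, authorship ..1...2
After op 3 (add_cursor(4)): buffer="rxqijsq" (len 7), cursors c1@2 c3@4 c2@6, authorship ..1...2
After op 4 (move_left): buffer="rxqijsq" (len 7), cursors c1@1 c3@3 c2@5, authorship ..1...2
After op 5 (add_cursor(0)): buffer="rxqijsq" (len 7), cursors c4@0 c1@1 c3@3 c2@5, authorship ..1...2
After op 6 (insert('z')): buffer="zrzxqzijzsq" (len 11), cursors c4@1 c1@3 c3@6 c2@9, authorship 4.1.13..2.2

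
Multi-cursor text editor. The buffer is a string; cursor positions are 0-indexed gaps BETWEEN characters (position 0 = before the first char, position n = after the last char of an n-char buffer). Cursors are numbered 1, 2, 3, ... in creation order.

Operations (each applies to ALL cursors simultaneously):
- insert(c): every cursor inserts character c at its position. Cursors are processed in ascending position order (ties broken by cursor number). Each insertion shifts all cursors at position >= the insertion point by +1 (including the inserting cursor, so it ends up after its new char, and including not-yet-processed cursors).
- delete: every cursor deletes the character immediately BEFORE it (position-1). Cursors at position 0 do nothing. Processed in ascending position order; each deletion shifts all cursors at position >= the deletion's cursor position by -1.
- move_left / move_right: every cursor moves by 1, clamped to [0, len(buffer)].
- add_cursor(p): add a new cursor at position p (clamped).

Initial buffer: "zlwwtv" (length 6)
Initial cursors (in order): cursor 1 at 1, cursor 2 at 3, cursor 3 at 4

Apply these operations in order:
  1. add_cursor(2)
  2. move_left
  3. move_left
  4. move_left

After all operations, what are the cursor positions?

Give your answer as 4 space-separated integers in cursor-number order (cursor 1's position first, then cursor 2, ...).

After op 1 (add_cursor(2)): buffer="zlwwtv" (len 6), cursors c1@1 c4@2 c2@3 c3@4, authorship ......
After op 2 (move_left): buffer="zlwwtv" (len 6), cursors c1@0 c4@1 c2@2 c3@3, authorship ......
After op 3 (move_left): buffer="zlwwtv" (len 6), cursors c1@0 c4@0 c2@1 c3@2, authorship ......
After op 4 (move_left): buffer="zlwwtv" (len 6), cursors c1@0 c2@0 c4@0 c3@1, authorship ......

Answer: 0 0 1 0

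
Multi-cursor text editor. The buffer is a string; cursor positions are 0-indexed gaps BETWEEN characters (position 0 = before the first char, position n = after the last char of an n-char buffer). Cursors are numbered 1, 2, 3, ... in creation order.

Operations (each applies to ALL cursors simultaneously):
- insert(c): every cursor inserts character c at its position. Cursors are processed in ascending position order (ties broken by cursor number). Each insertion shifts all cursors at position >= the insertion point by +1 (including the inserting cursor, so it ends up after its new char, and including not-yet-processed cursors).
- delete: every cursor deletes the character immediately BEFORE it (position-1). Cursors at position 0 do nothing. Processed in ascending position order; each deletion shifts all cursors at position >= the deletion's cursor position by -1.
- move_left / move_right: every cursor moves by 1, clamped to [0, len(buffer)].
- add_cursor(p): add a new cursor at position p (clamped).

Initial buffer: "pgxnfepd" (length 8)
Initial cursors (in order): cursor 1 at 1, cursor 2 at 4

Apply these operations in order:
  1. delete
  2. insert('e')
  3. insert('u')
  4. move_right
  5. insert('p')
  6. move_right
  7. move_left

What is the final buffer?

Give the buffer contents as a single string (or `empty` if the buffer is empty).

Answer: eugpxeufpepd

Derivation:
After op 1 (delete): buffer="gxfepd" (len 6), cursors c1@0 c2@2, authorship ......
After op 2 (insert('e')): buffer="egxefepd" (len 8), cursors c1@1 c2@4, authorship 1..2....
After op 3 (insert('u')): buffer="eugxeufepd" (len 10), cursors c1@2 c2@6, authorship 11..22....
After op 4 (move_right): buffer="eugxeufepd" (len 10), cursors c1@3 c2@7, authorship 11..22....
After op 5 (insert('p')): buffer="eugpxeufpepd" (len 12), cursors c1@4 c2@9, authorship 11.1.22.2...
After op 6 (move_right): buffer="eugpxeufpepd" (len 12), cursors c1@5 c2@10, authorship 11.1.22.2...
After op 7 (move_left): buffer="eugpxeufpepd" (len 12), cursors c1@4 c2@9, authorship 11.1.22.2...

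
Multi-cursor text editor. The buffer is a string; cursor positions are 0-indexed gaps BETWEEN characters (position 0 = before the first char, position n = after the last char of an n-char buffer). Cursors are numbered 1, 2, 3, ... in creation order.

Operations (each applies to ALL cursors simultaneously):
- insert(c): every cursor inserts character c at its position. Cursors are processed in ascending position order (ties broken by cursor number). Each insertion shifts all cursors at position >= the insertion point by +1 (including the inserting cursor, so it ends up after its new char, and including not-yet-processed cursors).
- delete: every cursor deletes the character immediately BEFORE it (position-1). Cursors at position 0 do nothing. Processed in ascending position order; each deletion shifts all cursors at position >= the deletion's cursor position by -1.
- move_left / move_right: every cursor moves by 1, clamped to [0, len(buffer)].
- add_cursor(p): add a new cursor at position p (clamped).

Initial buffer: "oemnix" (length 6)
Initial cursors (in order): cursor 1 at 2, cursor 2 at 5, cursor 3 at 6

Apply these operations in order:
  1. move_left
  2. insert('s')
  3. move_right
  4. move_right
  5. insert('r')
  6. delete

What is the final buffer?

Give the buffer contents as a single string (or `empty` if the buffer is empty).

Answer: osemnsisx

Derivation:
After op 1 (move_left): buffer="oemnix" (len 6), cursors c1@1 c2@4 c3@5, authorship ......
After op 2 (insert('s')): buffer="osemnsisx" (len 9), cursors c1@2 c2@6 c3@8, authorship .1...2.3.
After op 3 (move_right): buffer="osemnsisx" (len 9), cursors c1@3 c2@7 c3@9, authorship .1...2.3.
After op 4 (move_right): buffer="osemnsisx" (len 9), cursors c1@4 c2@8 c3@9, authorship .1...2.3.
After op 5 (insert('r')): buffer="osemrnsisrxr" (len 12), cursors c1@5 c2@10 c3@12, authorship .1..1.2.32.3
After op 6 (delete): buffer="osemnsisx" (len 9), cursors c1@4 c2@8 c3@9, authorship .1...2.3.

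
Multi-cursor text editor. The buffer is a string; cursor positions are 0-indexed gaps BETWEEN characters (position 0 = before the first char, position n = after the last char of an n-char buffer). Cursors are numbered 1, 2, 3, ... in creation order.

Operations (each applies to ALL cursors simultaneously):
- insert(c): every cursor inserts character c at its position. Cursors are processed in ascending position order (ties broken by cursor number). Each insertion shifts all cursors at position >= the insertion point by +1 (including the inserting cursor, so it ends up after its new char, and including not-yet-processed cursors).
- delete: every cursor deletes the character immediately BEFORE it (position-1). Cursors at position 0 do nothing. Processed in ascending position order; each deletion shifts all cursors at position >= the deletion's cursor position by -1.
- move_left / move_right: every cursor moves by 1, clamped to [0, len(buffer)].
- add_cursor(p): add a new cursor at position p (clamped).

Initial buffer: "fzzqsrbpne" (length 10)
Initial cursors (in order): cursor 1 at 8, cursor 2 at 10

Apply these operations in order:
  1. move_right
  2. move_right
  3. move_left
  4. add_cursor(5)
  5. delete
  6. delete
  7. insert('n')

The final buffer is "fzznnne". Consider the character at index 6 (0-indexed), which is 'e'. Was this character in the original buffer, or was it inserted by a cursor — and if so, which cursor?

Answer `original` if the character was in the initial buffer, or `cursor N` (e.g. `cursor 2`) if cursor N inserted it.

After op 1 (move_right): buffer="fzzqsrbpne" (len 10), cursors c1@9 c2@10, authorship ..........
After op 2 (move_right): buffer="fzzqsrbpne" (len 10), cursors c1@10 c2@10, authorship ..........
After op 3 (move_left): buffer="fzzqsrbpne" (len 10), cursors c1@9 c2@9, authorship ..........
After op 4 (add_cursor(5)): buffer="fzzqsrbpne" (len 10), cursors c3@5 c1@9 c2@9, authorship ..........
After op 5 (delete): buffer="fzzqrbe" (len 7), cursors c3@4 c1@6 c2@6, authorship .......
After op 6 (delete): buffer="fzze" (len 4), cursors c1@3 c2@3 c3@3, authorship ....
After op 7 (insert('n')): buffer="fzznnne" (len 7), cursors c1@6 c2@6 c3@6, authorship ...123.
Authorship (.=original, N=cursor N): . . . 1 2 3 .
Index 6: author = original

Answer: original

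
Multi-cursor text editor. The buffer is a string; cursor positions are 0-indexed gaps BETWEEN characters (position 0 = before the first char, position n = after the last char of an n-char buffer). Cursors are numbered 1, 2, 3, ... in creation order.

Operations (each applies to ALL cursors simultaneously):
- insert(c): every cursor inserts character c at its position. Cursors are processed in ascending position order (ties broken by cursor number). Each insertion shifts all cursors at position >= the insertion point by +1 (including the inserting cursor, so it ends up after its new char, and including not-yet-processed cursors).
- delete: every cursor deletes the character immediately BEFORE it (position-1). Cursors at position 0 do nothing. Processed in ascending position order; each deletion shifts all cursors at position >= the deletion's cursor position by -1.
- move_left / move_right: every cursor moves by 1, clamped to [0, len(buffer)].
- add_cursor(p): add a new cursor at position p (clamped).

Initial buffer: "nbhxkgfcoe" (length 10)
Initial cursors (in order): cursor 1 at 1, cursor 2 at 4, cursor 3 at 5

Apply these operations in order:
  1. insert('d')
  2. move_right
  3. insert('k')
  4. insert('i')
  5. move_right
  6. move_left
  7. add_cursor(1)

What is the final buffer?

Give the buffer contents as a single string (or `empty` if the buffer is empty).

After op 1 (insert('d')): buffer="ndbhxdkdgfcoe" (len 13), cursors c1@2 c2@6 c3@8, authorship .1...2.3.....
After op 2 (move_right): buffer="ndbhxdkdgfcoe" (len 13), cursors c1@3 c2@7 c3@9, authorship .1...2.3.....
After op 3 (insert('k')): buffer="ndbkhxdkkdgkfcoe" (len 16), cursors c1@4 c2@9 c3@12, authorship .1.1..2.23.3....
After op 4 (insert('i')): buffer="ndbkihxdkkidgkifcoe" (len 19), cursors c1@5 c2@11 c3@15, authorship .1.11..2.223.33....
After op 5 (move_right): buffer="ndbkihxdkkidgkifcoe" (len 19), cursors c1@6 c2@12 c3@16, authorship .1.11..2.223.33....
After op 6 (move_left): buffer="ndbkihxdkkidgkifcoe" (len 19), cursors c1@5 c2@11 c3@15, authorship .1.11..2.223.33....
After op 7 (add_cursor(1)): buffer="ndbkihxdkkidgkifcoe" (len 19), cursors c4@1 c1@5 c2@11 c3@15, authorship .1.11..2.223.33....

Answer: ndbkihxdkkidgkifcoe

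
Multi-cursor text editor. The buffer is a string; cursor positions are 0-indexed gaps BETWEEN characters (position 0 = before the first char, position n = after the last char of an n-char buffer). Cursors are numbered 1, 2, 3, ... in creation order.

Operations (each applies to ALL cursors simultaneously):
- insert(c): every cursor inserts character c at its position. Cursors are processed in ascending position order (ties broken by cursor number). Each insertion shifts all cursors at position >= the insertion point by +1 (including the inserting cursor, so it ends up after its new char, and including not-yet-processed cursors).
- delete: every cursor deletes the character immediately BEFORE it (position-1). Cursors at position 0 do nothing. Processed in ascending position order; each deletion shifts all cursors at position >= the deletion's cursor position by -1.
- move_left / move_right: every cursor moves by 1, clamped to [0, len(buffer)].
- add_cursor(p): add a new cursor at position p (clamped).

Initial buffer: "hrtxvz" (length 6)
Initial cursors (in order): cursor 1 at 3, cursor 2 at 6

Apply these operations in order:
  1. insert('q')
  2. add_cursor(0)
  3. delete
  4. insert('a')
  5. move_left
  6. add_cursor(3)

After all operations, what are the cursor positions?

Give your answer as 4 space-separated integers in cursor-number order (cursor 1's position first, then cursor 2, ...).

Answer: 4 8 0 3

Derivation:
After op 1 (insert('q')): buffer="hrtqxvzq" (len 8), cursors c1@4 c2@8, authorship ...1...2
After op 2 (add_cursor(0)): buffer="hrtqxvzq" (len 8), cursors c3@0 c1@4 c2@8, authorship ...1...2
After op 3 (delete): buffer="hrtxvz" (len 6), cursors c3@0 c1@3 c2@6, authorship ......
After op 4 (insert('a')): buffer="ahrtaxvza" (len 9), cursors c3@1 c1@5 c2@9, authorship 3...1...2
After op 5 (move_left): buffer="ahrtaxvza" (len 9), cursors c3@0 c1@4 c2@8, authorship 3...1...2
After op 6 (add_cursor(3)): buffer="ahrtaxvza" (len 9), cursors c3@0 c4@3 c1@4 c2@8, authorship 3...1...2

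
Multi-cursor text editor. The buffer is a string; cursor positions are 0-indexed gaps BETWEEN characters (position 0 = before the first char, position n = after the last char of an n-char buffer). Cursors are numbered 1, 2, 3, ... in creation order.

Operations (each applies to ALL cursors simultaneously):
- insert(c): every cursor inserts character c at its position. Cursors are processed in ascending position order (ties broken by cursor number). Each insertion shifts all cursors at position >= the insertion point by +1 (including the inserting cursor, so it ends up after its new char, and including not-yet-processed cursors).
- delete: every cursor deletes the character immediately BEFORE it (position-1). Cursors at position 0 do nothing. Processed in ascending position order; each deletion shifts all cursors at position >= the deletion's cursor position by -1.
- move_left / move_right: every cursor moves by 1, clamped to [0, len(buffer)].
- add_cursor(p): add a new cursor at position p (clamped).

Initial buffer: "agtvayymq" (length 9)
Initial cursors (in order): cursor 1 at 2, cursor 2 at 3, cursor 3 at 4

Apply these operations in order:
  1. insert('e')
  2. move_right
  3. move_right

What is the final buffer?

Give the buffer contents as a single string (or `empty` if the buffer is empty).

Answer: ageteveayymq

Derivation:
After op 1 (insert('e')): buffer="ageteveayymq" (len 12), cursors c1@3 c2@5 c3@7, authorship ..1.2.3.....
After op 2 (move_right): buffer="ageteveayymq" (len 12), cursors c1@4 c2@6 c3@8, authorship ..1.2.3.....
After op 3 (move_right): buffer="ageteveayymq" (len 12), cursors c1@5 c2@7 c3@9, authorship ..1.2.3.....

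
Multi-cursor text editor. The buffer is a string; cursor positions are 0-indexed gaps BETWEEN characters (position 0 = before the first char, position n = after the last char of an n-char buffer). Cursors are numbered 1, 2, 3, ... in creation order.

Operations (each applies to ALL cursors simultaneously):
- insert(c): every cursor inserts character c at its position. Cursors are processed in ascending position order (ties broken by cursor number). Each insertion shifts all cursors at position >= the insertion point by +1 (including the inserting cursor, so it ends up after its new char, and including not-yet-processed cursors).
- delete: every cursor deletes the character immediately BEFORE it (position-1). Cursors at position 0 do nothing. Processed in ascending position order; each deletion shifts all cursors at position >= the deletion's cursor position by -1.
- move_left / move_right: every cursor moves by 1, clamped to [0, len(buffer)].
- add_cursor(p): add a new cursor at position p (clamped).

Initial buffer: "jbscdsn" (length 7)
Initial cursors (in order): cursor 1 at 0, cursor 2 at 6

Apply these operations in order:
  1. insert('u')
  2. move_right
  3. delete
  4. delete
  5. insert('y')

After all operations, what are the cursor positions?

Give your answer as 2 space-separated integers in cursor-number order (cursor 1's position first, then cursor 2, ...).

After op 1 (insert('u')): buffer="ujbscdsun" (len 9), cursors c1@1 c2@8, authorship 1......2.
After op 2 (move_right): buffer="ujbscdsun" (len 9), cursors c1@2 c2@9, authorship 1......2.
After op 3 (delete): buffer="ubscdsu" (len 7), cursors c1@1 c2@7, authorship 1.....2
After op 4 (delete): buffer="bscds" (len 5), cursors c1@0 c2@5, authorship .....
After op 5 (insert('y')): buffer="ybscdsy" (len 7), cursors c1@1 c2@7, authorship 1.....2

Answer: 1 7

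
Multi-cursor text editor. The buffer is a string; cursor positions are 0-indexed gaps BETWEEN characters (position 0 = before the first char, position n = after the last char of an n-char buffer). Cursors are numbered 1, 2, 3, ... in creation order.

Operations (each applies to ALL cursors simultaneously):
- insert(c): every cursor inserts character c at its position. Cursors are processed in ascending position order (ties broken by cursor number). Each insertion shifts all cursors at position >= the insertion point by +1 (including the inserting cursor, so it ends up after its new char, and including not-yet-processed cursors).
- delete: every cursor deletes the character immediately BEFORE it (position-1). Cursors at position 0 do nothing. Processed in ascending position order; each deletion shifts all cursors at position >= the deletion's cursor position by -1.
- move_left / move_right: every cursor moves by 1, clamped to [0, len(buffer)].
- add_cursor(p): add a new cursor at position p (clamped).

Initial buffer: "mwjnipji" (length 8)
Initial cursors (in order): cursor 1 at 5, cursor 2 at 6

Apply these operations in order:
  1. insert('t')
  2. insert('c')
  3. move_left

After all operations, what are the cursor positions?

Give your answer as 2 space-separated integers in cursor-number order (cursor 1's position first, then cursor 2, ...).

Answer: 6 9

Derivation:
After op 1 (insert('t')): buffer="mwjnitptji" (len 10), cursors c1@6 c2@8, authorship .....1.2..
After op 2 (insert('c')): buffer="mwjnitcptcji" (len 12), cursors c1@7 c2@10, authorship .....11.22..
After op 3 (move_left): buffer="mwjnitcptcji" (len 12), cursors c1@6 c2@9, authorship .....11.22..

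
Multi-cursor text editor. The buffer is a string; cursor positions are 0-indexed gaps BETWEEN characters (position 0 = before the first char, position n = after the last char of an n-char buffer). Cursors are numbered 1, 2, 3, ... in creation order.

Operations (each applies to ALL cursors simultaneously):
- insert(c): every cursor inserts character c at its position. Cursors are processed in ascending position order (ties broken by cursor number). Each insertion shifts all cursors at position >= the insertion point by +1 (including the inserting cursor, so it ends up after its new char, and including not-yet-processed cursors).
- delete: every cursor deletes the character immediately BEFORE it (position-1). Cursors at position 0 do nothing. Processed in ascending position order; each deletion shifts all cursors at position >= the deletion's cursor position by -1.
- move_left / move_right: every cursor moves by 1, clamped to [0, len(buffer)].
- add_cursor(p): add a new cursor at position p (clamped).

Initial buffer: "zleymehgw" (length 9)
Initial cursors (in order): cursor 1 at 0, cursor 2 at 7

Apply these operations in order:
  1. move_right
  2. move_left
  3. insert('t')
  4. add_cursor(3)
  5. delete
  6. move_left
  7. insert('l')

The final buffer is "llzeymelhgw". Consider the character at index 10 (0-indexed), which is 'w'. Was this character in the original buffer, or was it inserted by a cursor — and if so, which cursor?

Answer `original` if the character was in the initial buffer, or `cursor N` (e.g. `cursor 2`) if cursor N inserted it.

After op 1 (move_right): buffer="zleymehgw" (len 9), cursors c1@1 c2@8, authorship .........
After op 2 (move_left): buffer="zleymehgw" (len 9), cursors c1@0 c2@7, authorship .........
After op 3 (insert('t')): buffer="tzleymehtgw" (len 11), cursors c1@1 c2@9, authorship 1.......2..
After op 4 (add_cursor(3)): buffer="tzleymehtgw" (len 11), cursors c1@1 c3@3 c2@9, authorship 1.......2..
After op 5 (delete): buffer="zeymehgw" (len 8), cursors c1@0 c3@1 c2@6, authorship ........
After op 6 (move_left): buffer="zeymehgw" (len 8), cursors c1@0 c3@0 c2@5, authorship ........
After op 7 (insert('l')): buffer="llzeymelhgw" (len 11), cursors c1@2 c3@2 c2@8, authorship 13.....2...
Authorship (.=original, N=cursor N): 1 3 . . . . . 2 . . .
Index 10: author = original

Answer: original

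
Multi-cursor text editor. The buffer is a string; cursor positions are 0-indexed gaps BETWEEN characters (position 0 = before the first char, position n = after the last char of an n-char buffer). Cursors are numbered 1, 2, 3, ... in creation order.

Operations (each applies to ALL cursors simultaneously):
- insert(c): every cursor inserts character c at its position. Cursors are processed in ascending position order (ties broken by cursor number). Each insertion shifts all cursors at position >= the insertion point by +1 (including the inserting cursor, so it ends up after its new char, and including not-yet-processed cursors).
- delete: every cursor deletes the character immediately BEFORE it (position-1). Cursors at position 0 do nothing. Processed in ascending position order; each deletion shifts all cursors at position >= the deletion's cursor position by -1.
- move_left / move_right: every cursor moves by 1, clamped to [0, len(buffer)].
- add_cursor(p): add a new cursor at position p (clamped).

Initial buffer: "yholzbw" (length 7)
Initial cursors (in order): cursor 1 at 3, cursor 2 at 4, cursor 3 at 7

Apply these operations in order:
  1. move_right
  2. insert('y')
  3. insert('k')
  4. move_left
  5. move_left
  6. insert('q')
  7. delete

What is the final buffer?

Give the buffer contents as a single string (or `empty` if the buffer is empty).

After op 1 (move_right): buffer="yholzbw" (len 7), cursors c1@4 c2@5 c3@7, authorship .......
After op 2 (insert('y')): buffer="yholyzybwy" (len 10), cursors c1@5 c2@7 c3@10, authorship ....1.2..3
After op 3 (insert('k')): buffer="yholykzykbwyk" (len 13), cursors c1@6 c2@9 c3@13, authorship ....11.22..33
After op 4 (move_left): buffer="yholykzykbwyk" (len 13), cursors c1@5 c2@8 c3@12, authorship ....11.22..33
After op 5 (move_left): buffer="yholykzykbwyk" (len 13), cursors c1@4 c2@7 c3@11, authorship ....11.22..33
After op 6 (insert('q')): buffer="yholqykzqykbwqyk" (len 16), cursors c1@5 c2@9 c3@14, authorship ....111.222..333
After op 7 (delete): buffer="yholykzykbwyk" (len 13), cursors c1@4 c2@7 c3@11, authorship ....11.22..33

Answer: yholykzykbwyk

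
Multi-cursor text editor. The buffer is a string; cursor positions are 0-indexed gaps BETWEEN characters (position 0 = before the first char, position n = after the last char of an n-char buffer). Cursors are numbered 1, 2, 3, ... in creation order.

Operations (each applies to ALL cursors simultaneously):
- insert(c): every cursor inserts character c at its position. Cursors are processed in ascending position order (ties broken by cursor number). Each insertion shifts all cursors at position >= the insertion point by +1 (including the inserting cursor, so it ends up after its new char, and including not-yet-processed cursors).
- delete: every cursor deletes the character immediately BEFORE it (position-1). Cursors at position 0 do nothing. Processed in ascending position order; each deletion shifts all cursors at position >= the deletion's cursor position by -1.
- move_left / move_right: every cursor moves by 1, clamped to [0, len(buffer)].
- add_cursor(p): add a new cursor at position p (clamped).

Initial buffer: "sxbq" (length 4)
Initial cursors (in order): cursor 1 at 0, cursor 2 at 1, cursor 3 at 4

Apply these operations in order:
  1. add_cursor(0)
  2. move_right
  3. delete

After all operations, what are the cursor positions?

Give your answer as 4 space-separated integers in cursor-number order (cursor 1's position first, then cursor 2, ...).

After op 1 (add_cursor(0)): buffer="sxbq" (len 4), cursors c1@0 c4@0 c2@1 c3@4, authorship ....
After op 2 (move_right): buffer="sxbq" (len 4), cursors c1@1 c4@1 c2@2 c3@4, authorship ....
After op 3 (delete): buffer="b" (len 1), cursors c1@0 c2@0 c4@0 c3@1, authorship .

Answer: 0 0 1 0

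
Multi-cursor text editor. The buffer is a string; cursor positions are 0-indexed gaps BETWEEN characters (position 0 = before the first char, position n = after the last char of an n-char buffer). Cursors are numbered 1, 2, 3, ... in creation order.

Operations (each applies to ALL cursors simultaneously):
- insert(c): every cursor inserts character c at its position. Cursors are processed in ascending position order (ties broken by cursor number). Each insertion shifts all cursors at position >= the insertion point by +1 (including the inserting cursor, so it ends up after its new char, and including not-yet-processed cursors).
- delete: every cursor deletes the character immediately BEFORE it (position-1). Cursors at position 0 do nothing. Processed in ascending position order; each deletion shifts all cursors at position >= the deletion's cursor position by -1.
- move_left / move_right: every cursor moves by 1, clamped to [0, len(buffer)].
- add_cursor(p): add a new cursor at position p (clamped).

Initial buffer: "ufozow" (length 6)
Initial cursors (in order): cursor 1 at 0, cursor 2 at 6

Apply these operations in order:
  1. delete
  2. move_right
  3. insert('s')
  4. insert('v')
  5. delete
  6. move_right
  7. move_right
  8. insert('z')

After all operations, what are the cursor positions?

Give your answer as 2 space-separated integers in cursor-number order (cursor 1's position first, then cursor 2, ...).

After op 1 (delete): buffer="ufozo" (len 5), cursors c1@0 c2@5, authorship .....
After op 2 (move_right): buffer="ufozo" (len 5), cursors c1@1 c2@5, authorship .....
After op 3 (insert('s')): buffer="usfozos" (len 7), cursors c1@2 c2@7, authorship .1....2
After op 4 (insert('v')): buffer="usvfozosv" (len 9), cursors c1@3 c2@9, authorship .11....22
After op 5 (delete): buffer="usfozos" (len 7), cursors c1@2 c2@7, authorship .1....2
After op 6 (move_right): buffer="usfozos" (len 7), cursors c1@3 c2@7, authorship .1....2
After op 7 (move_right): buffer="usfozos" (len 7), cursors c1@4 c2@7, authorship .1....2
After op 8 (insert('z')): buffer="usfozzosz" (len 9), cursors c1@5 c2@9, authorship .1..1..22

Answer: 5 9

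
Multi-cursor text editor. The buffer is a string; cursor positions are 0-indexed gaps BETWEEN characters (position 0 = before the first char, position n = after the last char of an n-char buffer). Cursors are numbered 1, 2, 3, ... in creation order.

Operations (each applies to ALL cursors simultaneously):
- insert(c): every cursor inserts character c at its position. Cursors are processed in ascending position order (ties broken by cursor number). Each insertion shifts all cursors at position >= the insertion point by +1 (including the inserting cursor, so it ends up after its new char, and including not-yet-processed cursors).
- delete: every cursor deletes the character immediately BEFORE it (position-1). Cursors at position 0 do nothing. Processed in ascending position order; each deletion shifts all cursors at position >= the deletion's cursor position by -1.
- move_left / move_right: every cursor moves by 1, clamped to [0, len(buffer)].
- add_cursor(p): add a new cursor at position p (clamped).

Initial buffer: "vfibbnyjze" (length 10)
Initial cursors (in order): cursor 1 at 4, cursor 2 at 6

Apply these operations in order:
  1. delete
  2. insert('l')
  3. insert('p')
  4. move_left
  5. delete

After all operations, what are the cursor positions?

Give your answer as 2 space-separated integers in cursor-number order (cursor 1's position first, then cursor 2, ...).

After op 1 (delete): buffer="vfibyjze" (len 8), cursors c1@3 c2@4, authorship ........
After op 2 (insert('l')): buffer="vfilblyjze" (len 10), cursors c1@4 c2@6, authorship ...1.2....
After op 3 (insert('p')): buffer="vfilpblpyjze" (len 12), cursors c1@5 c2@8, authorship ...11.22....
After op 4 (move_left): buffer="vfilpblpyjze" (len 12), cursors c1@4 c2@7, authorship ...11.22....
After op 5 (delete): buffer="vfipbpyjze" (len 10), cursors c1@3 c2@5, authorship ...1.2....

Answer: 3 5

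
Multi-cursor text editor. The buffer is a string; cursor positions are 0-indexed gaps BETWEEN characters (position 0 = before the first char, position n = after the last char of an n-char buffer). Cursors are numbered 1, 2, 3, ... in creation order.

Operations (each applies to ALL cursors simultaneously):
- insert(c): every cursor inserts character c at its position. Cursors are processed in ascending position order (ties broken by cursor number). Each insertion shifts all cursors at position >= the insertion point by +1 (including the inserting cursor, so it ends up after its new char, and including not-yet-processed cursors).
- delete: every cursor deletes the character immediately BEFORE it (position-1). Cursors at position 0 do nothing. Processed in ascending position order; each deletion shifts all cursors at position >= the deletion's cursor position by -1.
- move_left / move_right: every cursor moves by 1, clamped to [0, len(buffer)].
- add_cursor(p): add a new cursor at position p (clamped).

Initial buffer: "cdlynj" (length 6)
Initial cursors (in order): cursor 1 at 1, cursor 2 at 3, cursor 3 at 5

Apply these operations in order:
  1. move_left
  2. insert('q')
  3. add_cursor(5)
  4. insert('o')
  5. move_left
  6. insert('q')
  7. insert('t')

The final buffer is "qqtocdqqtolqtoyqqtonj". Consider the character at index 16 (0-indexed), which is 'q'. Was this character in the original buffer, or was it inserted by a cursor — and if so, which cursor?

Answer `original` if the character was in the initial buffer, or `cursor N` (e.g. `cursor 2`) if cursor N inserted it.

Answer: cursor 3

Derivation:
After op 1 (move_left): buffer="cdlynj" (len 6), cursors c1@0 c2@2 c3@4, authorship ......
After op 2 (insert('q')): buffer="qcdqlyqnj" (len 9), cursors c1@1 c2@4 c3@7, authorship 1..2..3..
After op 3 (add_cursor(5)): buffer="qcdqlyqnj" (len 9), cursors c1@1 c2@4 c4@5 c3@7, authorship 1..2..3..
After op 4 (insert('o')): buffer="qocdqoloyqonj" (len 13), cursors c1@2 c2@6 c4@8 c3@11, authorship 11..22.4.33..
After op 5 (move_left): buffer="qocdqoloyqonj" (len 13), cursors c1@1 c2@5 c4@7 c3@10, authorship 11..22.4.33..
After op 6 (insert('q')): buffer="qqocdqqolqoyqqonj" (len 17), cursors c1@2 c2@7 c4@10 c3@14, authorship 111..222.44.333..
After op 7 (insert('t')): buffer="qqtocdqqtolqtoyqqtonj" (len 21), cursors c1@3 c2@9 c4@13 c3@18, authorship 1111..2222.444.3333..
Authorship (.=original, N=cursor N): 1 1 1 1 . . 2 2 2 2 . 4 4 4 . 3 3 3 3 . .
Index 16: author = 3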